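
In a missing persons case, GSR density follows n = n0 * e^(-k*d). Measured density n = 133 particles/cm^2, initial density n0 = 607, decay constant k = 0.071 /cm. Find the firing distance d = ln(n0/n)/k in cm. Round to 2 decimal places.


GSR distance calculation:
n0/n = 607 / 133 = 4.56391
ln(n0/n) = 1.51818
d = 1.51818 / 0.071 = 21.38 cm

21.38


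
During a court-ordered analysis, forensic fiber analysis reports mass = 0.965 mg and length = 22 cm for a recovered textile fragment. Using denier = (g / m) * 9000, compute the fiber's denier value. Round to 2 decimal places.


Denier calculation:
Mass in grams = 0.965 mg / 1000 = 0.000965 g
Length in meters = 22 cm / 100 = 0.22 m
Linear density = mass / length = 0.000965 / 0.22 = 0.00438636 g/m
Denier = (g/m) * 9000 = 0.00438636 * 9000 = 39.48

39.48


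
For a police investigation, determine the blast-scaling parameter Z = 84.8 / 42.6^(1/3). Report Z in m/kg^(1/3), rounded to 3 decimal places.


Scaled distance calculation:
W^(1/3) = 42.6^(1/3) = 3.492501
Z = R / W^(1/3) = 84.8 / 3.492501
Z = 24.281 m/kg^(1/3)

24.281


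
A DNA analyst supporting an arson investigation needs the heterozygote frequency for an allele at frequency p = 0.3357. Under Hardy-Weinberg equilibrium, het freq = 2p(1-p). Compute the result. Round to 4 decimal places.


Hardy-Weinberg heterozygote frequency:
q = 1 - p = 1 - 0.3357 = 0.6643
2pq = 2 * 0.3357 * 0.6643 = 0.4460

0.4460


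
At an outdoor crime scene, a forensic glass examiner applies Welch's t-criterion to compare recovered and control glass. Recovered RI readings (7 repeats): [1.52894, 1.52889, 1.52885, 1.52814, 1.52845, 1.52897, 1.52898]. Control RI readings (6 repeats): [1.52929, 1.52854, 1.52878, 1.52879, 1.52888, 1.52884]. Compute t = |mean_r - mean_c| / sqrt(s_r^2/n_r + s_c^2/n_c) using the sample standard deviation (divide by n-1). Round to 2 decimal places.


Welch's t-criterion for glass RI comparison:
Recovered mean = sum / n_r = 10.70122 / 7 = 1.5287457
Control mean = sum / n_c = 9.17312 / 6 = 1.5288533
Recovered sample variance s_r^2 = 1.04829e-07
Control sample variance s_c^2 = 5.98267e-08
Welch SE (unpooled) = sqrt(s_r^2/n_r + s_c^2/n_c) = sqrt(1.49755e-08 + 9.97111e-09) = sqrt(2.49466e-08) = 0.000157945
|mean_r - mean_c| = 0.000107619
t = 0.000107619 / 0.000157945 = 0.68

0.68


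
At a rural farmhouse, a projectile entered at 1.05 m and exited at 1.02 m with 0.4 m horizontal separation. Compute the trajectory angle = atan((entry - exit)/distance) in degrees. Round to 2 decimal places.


Bullet trajectory angle:
Height difference = 1.05 - 1.02 = 0.03 m
angle = atan(0.03 / 0.4)
angle = atan(0.075)
angle = 4.29 degrees

4.29


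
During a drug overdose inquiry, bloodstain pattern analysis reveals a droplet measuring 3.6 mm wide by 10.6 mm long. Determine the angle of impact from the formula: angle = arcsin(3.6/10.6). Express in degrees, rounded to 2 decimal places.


Blood spatter impact angle calculation:
width / length = 3.6 / 10.6 = 0.339623
angle = arcsin(0.339623)
angle = 19.85 degrees

19.85


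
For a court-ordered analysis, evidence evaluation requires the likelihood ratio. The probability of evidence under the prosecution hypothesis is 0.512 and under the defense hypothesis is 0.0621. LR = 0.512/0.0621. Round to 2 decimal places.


Likelihood ratio calculation:
LR = P(E|Hp) / P(E|Hd)
LR = 0.512 / 0.0621
LR = 8.24

8.24


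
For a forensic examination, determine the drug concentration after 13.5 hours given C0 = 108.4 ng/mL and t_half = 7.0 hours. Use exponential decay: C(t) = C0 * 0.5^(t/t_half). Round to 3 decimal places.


Drug concentration decay:
Number of half-lives = t / t_half = 13.5 / 7.0 = 1.928571
Decay factor = 0.5^1.928571 = 0.26268924
C(t) = 108.4 * 0.26268924 = 28.476 ng/mL

28.476


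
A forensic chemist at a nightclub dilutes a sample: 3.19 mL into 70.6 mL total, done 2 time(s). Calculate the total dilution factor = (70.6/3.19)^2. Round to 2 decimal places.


Dilution factor calculation:
Single dilution = V_total / V_sample = 70.6 / 3.19 ≈ 22.131661
Number of dilutions = 2
Total DF = (70.6 / 3.19)^2 (full precision, rounded at the end) = 489.81

489.81


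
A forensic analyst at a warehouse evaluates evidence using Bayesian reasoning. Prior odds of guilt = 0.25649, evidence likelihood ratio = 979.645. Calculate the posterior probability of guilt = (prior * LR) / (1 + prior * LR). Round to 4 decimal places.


Bayesian evidence evaluation:
Posterior odds = prior_odds * LR = 0.25649 * 979.645 = 251.2691
Posterior probability = posterior_odds / (1 + posterior_odds)
= 251.2691 / (1 + 251.2691)
= 251.2691 / 252.2691
= 0.9960

0.9960


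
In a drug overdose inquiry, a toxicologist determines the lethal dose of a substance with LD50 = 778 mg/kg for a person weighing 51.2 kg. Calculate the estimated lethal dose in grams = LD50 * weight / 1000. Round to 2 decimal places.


Lethal dose calculation:
Lethal dose = LD50 * body_weight / 1000
= 778 * 51.2 / 1000
= 39833.6 / 1000
= 39.83 g

39.83


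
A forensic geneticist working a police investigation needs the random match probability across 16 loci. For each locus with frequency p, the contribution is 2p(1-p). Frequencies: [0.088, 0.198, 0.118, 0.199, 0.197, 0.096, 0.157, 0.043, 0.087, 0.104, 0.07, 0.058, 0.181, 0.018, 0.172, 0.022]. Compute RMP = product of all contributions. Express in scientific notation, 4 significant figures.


Computing RMP for 16 loci:
Locus 1: 2 * 0.088 * 0.912 = 0.160512
Locus 2: 2 * 0.198 * 0.802 = 0.317592
Locus 3: 2 * 0.118 * 0.882 = 0.208152
Locus 4: 2 * 0.199 * 0.801 = 0.318798
Locus 5: 2 * 0.197 * 0.803 = 0.316382
Locus 6: 2 * 0.096 * 0.904 = 0.173568
Locus 7: 2 * 0.157 * 0.843 = 0.264702
Locus 8: 2 * 0.043 * 0.957 = 0.082302
Locus 9: 2 * 0.087 * 0.913 = 0.158862
Locus 10: 2 * 0.104 * 0.896 = 0.186368
Locus 11: 2 * 0.07 * 0.93 = 0.1302
Locus 12: 2 * 0.058 * 0.942 = 0.109272
Locus 13: 2 * 0.181 * 0.819 = 0.296478
Locus 14: 2 * 0.018 * 0.982 = 0.035352
Locus 15: 2 * 0.172 * 0.828 = 0.284832
Locus 16: 2 * 0.022 * 0.978 = 0.043032
RMP = 2.190e-13

2.190e-13


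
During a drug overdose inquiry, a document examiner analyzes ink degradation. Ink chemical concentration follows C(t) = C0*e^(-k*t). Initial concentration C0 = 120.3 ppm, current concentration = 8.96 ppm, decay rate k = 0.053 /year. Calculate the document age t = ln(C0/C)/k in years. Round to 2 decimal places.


Document age estimation:
C0/C = 120.3 / 8.96 = 13.426339
ln(C0/C) = 2.597218
t = 2.597218 / 0.053 = 49.00 years

49.00


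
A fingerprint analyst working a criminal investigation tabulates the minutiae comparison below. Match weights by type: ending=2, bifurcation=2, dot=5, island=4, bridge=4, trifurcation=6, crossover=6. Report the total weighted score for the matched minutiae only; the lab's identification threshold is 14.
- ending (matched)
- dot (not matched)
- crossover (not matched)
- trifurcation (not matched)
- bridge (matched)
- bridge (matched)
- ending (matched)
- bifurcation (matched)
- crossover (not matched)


Weighted minutiae match score:
  ending: matched, +2 (running total 2)
  dot: not matched, +0
  crossover: not matched, +0
  trifurcation: not matched, +0
  bridge: matched, +4 (running total 6)
  bridge: matched, +4 (running total 10)
  ending: matched, +2 (running total 12)
  bifurcation: matched, +2 (running total 14)
  crossover: not matched, +0
Total score = 14
Threshold = 14; verdict = identification

14


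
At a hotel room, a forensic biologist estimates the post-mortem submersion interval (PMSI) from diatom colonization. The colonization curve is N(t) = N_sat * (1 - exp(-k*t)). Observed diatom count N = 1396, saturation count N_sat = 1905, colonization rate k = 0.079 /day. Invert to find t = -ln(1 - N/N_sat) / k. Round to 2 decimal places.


PMSI from diatom colonization curve:
N / N_sat = 1396 / 1905 = 0.732808
1 - N/N_sat = 0.267192
ln(1 - N/N_sat) = -1.319788
t = -ln(1 - N/N_sat) / k = -(-1.319788) / 0.079 = 16.71 days

16.71


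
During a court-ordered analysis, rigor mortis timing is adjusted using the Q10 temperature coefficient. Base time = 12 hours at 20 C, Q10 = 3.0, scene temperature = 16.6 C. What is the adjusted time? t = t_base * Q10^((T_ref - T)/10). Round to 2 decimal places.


Rigor mortis time adjustment:
Exponent = (T_ref - T_actual) / 10 = (20 - 16.6) / 10 = 0.34
Q10 factor = 3.0^0.34 = 1.45285
t_adjusted = 12 * 1.45285 = 17.43 hours

17.43


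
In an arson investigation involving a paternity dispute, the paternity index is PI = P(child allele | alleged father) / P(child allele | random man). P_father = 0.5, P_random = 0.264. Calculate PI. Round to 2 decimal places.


Paternity Index calculation:
PI = P(allele|father) / P(allele|random)
PI = 0.5 / 0.264
PI = 1.89

1.89


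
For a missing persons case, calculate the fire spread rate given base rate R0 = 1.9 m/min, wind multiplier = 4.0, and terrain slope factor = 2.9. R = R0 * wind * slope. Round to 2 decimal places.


Fire spread rate calculation:
R = R0 * wind_factor * slope_factor
= 1.9 * 4.0 * 2.9
= 7.6 * 2.9
= 22.04 m/min

22.04


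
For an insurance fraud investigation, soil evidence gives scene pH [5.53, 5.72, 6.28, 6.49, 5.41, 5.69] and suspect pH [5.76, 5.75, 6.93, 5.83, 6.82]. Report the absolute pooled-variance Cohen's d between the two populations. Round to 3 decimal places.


Pooled-variance Cohen's d for soil pH comparison:
Scene mean = 35.12 / 6 = 5.853333
Suspect mean = 31.09 / 5 = 6.218
Scene sample variance s_s^2 = 0.186587
Suspect sample variance s_c^2 = 0.36217
Pooled variance = ((n_s-1)*s_s^2 + (n_c-1)*s_c^2) / (n_s + n_c - 2) = 0.264624
Pooled SD = sqrt(0.264624) = 0.514416
Mean difference = -0.364667
|d| = |-0.364667| / 0.514416 = 0.709

0.709


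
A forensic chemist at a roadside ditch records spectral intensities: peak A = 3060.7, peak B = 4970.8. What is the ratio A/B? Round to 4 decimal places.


Spectral peak ratio:
Peak A = 3060.7 counts
Peak B = 4970.8 counts
Ratio = 3060.7 / 4970.8 = 0.6157

0.6157


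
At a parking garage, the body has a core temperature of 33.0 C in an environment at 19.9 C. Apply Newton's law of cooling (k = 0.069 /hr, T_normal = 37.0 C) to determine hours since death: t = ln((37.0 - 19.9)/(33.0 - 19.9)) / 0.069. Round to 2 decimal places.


Using Newton's law of cooling:
t = ln((T_normal - T_ambient) / (T_body - T_ambient)) / k
T_normal - T_ambient = 17.1
T_body - T_ambient = 13.1
Ratio = 1.305344
ln(ratio) = 0.266467
t = 0.266467 / 0.069 = 3.86 hours

3.86


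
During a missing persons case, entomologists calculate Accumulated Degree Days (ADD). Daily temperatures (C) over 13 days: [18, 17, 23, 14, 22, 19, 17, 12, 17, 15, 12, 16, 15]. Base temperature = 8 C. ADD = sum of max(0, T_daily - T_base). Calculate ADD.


Computing ADD day by day:
Day 1: max(0, 18 - 8) = 10
Day 2: max(0, 17 - 8) = 9
Day 3: max(0, 23 - 8) = 15
Day 4: max(0, 14 - 8) = 6
Day 5: max(0, 22 - 8) = 14
Day 6: max(0, 19 - 8) = 11
Day 7: max(0, 17 - 8) = 9
Day 8: max(0, 12 - 8) = 4
Day 9: max(0, 17 - 8) = 9
Day 10: max(0, 15 - 8) = 7
Day 11: max(0, 12 - 8) = 4
Day 12: max(0, 16 - 8) = 8
Day 13: max(0, 15 - 8) = 7
Total ADD = 113

113


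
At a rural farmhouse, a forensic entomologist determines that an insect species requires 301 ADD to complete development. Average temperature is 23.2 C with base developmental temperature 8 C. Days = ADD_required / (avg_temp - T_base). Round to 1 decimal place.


Insect development time:
Effective temperature = avg_temp - T_base = 23.2 - 8 = 15.2 C
Days = ADD / effective_temp = 301 / 15.2 = 19.8 days

19.8


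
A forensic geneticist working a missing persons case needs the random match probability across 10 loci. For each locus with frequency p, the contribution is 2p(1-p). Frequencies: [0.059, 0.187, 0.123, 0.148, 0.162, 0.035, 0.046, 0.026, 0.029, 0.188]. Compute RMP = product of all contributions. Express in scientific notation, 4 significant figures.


Computing RMP for 10 loci:
Locus 1: 2 * 0.059 * 0.941 = 0.111038
Locus 2: 2 * 0.187 * 0.813 = 0.304062
Locus 3: 2 * 0.123 * 0.877 = 0.215742
Locus 4: 2 * 0.148 * 0.852 = 0.252192
Locus 5: 2 * 0.162 * 0.838 = 0.271512
Locus 6: 2 * 0.035 * 0.965 = 0.06755
Locus 7: 2 * 0.046 * 0.954 = 0.087768
Locus 8: 2 * 0.026 * 0.974 = 0.050648
Locus 9: 2 * 0.029 * 0.971 = 0.056318
Locus 10: 2 * 0.188 * 0.812 = 0.305312
RMP = 2.575e-09

2.575e-09


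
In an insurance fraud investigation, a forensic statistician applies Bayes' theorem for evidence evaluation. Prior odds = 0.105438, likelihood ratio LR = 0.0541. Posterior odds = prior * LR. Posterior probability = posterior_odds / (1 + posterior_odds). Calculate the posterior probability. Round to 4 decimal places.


Bayesian evidence evaluation:
Posterior odds = prior_odds * LR = 0.105438 * 0.0541 = 0.005704196
Posterior probability = posterior_odds / (1 + posterior_odds)
= 0.005704196 / (1 + 0.005704196)
= 0.005704196 / 1.005704196
= 0.0057

0.0057


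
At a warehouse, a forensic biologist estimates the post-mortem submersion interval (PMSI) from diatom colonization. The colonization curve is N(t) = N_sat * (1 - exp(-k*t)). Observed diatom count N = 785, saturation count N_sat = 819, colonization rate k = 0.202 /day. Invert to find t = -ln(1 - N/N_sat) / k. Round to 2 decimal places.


PMSI from diatom colonization curve:
N / N_sat = 785 / 819 = 0.958486
1 - N/N_sat = 0.041514
ln(1 - N/N_sat) = -3.181725
t = -ln(1 - N/N_sat) / k = -(-3.181725) / 0.202 = 15.75 days

15.75


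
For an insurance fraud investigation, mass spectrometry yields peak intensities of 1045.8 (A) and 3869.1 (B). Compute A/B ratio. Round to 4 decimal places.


Spectral peak ratio:
Peak A = 1045.8 counts
Peak B = 3869.1 counts
Ratio = 1045.8 / 3869.1 = 0.2703

0.2703


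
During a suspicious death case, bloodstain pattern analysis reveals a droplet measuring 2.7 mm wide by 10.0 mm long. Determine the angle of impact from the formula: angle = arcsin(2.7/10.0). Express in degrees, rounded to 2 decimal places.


Blood spatter impact angle calculation:
width / length = 2.7 / 10.0 = 0.27
angle = arcsin(0.27)
angle = 15.66 degrees

15.66


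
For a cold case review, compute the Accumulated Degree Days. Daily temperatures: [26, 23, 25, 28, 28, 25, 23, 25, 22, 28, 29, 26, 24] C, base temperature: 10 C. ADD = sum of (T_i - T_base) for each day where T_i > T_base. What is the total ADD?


Computing ADD day by day:
Day 1: max(0, 26 - 10) = 16
Day 2: max(0, 23 - 10) = 13
Day 3: max(0, 25 - 10) = 15
Day 4: max(0, 28 - 10) = 18
Day 5: max(0, 28 - 10) = 18
Day 6: max(0, 25 - 10) = 15
Day 7: max(0, 23 - 10) = 13
Day 8: max(0, 25 - 10) = 15
Day 9: max(0, 22 - 10) = 12
Day 10: max(0, 28 - 10) = 18
Day 11: max(0, 29 - 10) = 19
Day 12: max(0, 26 - 10) = 16
Day 13: max(0, 24 - 10) = 14
Total ADD = 202

202


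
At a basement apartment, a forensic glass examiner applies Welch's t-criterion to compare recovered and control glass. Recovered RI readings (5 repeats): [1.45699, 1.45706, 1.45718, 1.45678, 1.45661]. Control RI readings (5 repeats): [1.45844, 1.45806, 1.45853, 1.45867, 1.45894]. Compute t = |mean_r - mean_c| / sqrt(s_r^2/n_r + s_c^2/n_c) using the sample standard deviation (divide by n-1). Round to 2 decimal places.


Welch's t-criterion for glass RI comparison:
Recovered mean = sum / n_r = 7.28462 / 5 = 1.456924
Control mean = sum / n_c = 7.29264 / 5 = 1.458528
Recovered sample variance s_r^2 = 5.193e-08
Control sample variance s_c^2 = 1.0417e-07
Welch SE (unpooled) = sqrt(s_r^2/n_r + s_c^2/n_c) = sqrt(1.0386e-08 + 2.0834e-08) = sqrt(3.122e-08) = 0.000176692
|mean_r - mean_c| = 0.001604
t = 0.001604 / 0.000176692 = 9.08

9.08


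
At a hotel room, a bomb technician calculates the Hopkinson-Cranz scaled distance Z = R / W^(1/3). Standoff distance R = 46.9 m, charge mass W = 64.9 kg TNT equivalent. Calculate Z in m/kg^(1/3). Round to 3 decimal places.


Scaled distance calculation:
W^(1/3) = 64.9^(1/3) = 4.018663
Z = R / W^(1/3) = 46.9 / 4.018663
Z = 11.671 m/kg^(1/3)

11.671


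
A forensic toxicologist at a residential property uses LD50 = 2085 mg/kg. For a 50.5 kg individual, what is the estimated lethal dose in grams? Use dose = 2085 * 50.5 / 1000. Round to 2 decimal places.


Lethal dose calculation:
Lethal dose = LD50 * body_weight / 1000
= 2085 * 50.5 / 1000
= 105292.5 / 1000
= 105.29 g

105.29


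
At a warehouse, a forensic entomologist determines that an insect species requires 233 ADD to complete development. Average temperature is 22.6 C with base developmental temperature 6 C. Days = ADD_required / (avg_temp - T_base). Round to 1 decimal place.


Insect development time:
Effective temperature = avg_temp - T_base = 22.6 - 6 = 16.6 C
Days = ADD / effective_temp = 233 / 16.6 = 14.0 days

14.0


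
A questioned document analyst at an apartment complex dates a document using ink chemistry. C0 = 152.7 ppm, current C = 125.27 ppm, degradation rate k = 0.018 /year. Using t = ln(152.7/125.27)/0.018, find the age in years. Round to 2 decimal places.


Document age estimation:
C0/C = 152.7 / 125.27 = 1.218967
ln(C0/C) = 0.198004
t = 0.198004 / 0.018 = 11.00 years

11.00


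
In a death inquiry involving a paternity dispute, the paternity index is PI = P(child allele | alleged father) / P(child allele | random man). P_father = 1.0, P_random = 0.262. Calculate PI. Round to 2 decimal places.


Paternity Index calculation:
PI = P(allele|father) / P(allele|random)
PI = 1.0 / 0.262
PI = 3.82

3.82


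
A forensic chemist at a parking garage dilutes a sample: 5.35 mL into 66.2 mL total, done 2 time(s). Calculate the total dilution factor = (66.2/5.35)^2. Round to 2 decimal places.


Dilution factor calculation:
Single dilution = V_total / V_sample = 66.2 / 5.35 ≈ 12.373832
Number of dilutions = 2
Total DF = (66.2 / 5.35)^2 (full precision, rounded at the end) = 153.11

153.11


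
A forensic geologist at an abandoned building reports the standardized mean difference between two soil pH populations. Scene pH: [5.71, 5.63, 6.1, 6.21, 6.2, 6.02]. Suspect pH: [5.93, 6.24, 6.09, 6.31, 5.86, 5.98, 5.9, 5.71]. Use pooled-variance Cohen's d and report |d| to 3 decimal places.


Pooled-variance Cohen's d for soil pH comparison:
Scene mean = 35.87 / 6 = 5.978333
Suspect mean = 48.02 / 8 = 6.0025
Scene sample variance s_s^2 = 0.062537
Suspect sample variance s_c^2 = 0.040107
Pooled variance = ((n_s-1)*s_s^2 + (n_c-1)*s_c^2) / (n_s + n_c - 2) = 0.049453
Pooled SD = sqrt(0.049453) = 0.22238
Mean difference = -0.024167
|d| = |-0.024167| / 0.22238 = 0.109

0.109


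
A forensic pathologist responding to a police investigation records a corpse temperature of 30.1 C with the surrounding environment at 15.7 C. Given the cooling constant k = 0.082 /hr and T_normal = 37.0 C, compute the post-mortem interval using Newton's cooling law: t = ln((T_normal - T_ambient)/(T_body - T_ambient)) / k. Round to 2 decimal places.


Using Newton's law of cooling:
t = ln((T_normal - T_ambient) / (T_body - T_ambient)) / k
T_normal - T_ambient = 21.3
T_body - T_ambient = 14.4
Ratio = 1.479167
ln(ratio) = 0.391479
t = 0.391479 / 0.082 = 4.77 hours

4.77


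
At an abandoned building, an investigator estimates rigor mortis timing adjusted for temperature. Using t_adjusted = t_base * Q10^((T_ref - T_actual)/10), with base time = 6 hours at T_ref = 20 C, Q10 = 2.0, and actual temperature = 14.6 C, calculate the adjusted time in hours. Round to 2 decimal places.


Rigor mortis time adjustment:
Exponent = (T_ref - T_actual) / 10 = (20 - 14.6) / 10 = 0.54
Q10 factor = 2.0^0.54 = 1.45397
t_adjusted = 6 * 1.45397 = 8.72 hours

8.72


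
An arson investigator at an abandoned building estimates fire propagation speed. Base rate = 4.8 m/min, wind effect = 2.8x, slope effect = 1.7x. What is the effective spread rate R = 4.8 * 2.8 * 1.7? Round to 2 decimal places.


Fire spread rate calculation:
R = R0 * wind_factor * slope_factor
= 4.8 * 2.8 * 1.7
= 13.44 * 1.7
= 22.85 m/min

22.85


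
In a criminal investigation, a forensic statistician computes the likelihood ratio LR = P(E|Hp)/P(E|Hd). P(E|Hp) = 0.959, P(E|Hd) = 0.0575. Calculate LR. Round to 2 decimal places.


Likelihood ratio calculation:
LR = P(E|Hp) / P(E|Hd)
LR = 0.959 / 0.0575
LR = 16.68

16.68


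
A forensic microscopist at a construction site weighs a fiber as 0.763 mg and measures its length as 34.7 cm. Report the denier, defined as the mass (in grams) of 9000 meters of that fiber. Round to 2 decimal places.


Denier calculation:
Mass in grams = 0.763 mg / 1000 = 0.000763 g
Length in meters = 34.7 cm / 100 = 0.347 m
Linear density = mass / length = 0.000763 / 0.347 = 0.00219885 g/m
Denier = (g/m) * 9000 = 0.00219885 * 9000 = 19.79

19.79


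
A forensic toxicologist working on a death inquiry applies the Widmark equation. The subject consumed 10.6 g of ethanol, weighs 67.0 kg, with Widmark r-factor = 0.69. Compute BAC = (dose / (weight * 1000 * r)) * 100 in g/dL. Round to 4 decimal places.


Applying the Widmark formula:
BAC = (dose_g / (body_wt * 1000 * r)) * 100
Denominator = 67.0 * 1000 * 0.69 = 46230
BAC = (10.6 / 46230) * 100
BAC = 0.0229 g/dL

0.0229


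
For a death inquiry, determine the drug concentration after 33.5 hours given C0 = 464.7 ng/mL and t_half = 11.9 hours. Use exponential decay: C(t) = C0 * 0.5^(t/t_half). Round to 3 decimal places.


Drug concentration decay:
Number of half-lives = t / t_half = 33.5 / 11.9 = 2.815126
Decay factor = 0.5^2.815126 = 0.14208971
C(t) = 464.7 * 0.14208971 = 66.029 ng/mL

66.029


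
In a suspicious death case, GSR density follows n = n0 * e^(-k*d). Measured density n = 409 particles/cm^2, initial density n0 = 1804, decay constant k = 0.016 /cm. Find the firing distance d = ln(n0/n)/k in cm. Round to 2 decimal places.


GSR distance calculation:
n0/n = 1804 / 409 = 4.410758
ln(n0/n) = 1.484047
d = 1.484047 / 0.016 = 92.75 cm

92.75


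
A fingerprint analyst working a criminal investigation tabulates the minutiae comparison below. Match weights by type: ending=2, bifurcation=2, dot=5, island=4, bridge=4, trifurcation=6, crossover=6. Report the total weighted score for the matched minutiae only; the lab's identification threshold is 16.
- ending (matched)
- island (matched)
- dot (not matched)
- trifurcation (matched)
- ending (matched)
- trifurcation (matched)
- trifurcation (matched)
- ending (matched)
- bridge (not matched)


Weighted minutiae match score:
  ending: matched, +2 (running total 2)
  island: matched, +4 (running total 6)
  dot: not matched, +0
  trifurcation: matched, +6 (running total 12)
  ending: matched, +2 (running total 14)
  trifurcation: matched, +6 (running total 20)
  trifurcation: matched, +6 (running total 26)
  ending: matched, +2 (running total 28)
  bridge: not matched, +0
Total score = 28
Threshold = 16; verdict = identification

28


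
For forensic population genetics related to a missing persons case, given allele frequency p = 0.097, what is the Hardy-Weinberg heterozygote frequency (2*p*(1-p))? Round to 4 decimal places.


Hardy-Weinberg heterozygote frequency:
q = 1 - p = 1 - 0.097 = 0.903
2pq = 2 * 0.097 * 0.903 = 0.1752

0.1752


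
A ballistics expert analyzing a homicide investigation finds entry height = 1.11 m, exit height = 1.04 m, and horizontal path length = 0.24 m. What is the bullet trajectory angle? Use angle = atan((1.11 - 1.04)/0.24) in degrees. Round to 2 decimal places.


Bullet trajectory angle:
Height difference = 1.11 - 1.04 = 0.07 m
angle = atan(0.07 / 0.24)
angle = atan(0.291667)
angle = 16.26 degrees

16.26


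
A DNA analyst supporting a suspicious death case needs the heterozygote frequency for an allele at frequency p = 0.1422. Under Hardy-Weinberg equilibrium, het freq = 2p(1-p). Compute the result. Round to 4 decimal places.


Hardy-Weinberg heterozygote frequency:
q = 1 - p = 1 - 0.1422 = 0.8578
2pq = 2 * 0.1422 * 0.8578 = 0.2440

0.2440


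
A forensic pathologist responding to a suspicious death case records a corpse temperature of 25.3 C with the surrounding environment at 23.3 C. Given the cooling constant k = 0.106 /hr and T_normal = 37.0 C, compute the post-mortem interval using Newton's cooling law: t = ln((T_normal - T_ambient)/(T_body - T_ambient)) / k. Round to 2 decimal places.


Using Newton's law of cooling:
t = ln((T_normal - T_ambient) / (T_body - T_ambient)) / k
T_normal - T_ambient = 13.7
T_body - T_ambient = 2.0
Ratio = 6.85
ln(ratio) = 1.924249
t = 1.924249 / 0.106 = 18.15 hours

18.15


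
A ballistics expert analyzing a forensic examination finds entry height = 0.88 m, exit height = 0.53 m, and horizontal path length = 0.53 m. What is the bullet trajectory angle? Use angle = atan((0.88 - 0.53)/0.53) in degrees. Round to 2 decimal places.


Bullet trajectory angle:
Height difference = 0.88 - 0.53 = 0.35 m
angle = atan(0.35 / 0.53)
angle = atan(0.660377)
angle = 33.44 degrees

33.44


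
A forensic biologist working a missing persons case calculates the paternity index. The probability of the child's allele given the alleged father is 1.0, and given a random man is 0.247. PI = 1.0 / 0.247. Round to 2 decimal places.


Paternity Index calculation:
PI = P(allele|father) / P(allele|random)
PI = 1.0 / 0.247
PI = 4.05

4.05


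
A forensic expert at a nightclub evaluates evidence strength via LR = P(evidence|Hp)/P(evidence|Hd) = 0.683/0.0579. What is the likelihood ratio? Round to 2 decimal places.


Likelihood ratio calculation:
LR = P(E|Hp) / P(E|Hd)
LR = 0.683 / 0.0579
LR = 11.80

11.80


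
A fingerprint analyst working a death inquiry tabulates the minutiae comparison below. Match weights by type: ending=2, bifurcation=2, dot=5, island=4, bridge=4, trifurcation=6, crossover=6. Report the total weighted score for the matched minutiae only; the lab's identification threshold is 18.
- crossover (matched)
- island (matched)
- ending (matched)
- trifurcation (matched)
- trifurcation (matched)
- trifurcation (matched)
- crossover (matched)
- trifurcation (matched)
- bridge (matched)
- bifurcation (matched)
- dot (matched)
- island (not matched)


Weighted minutiae match score:
  crossover: matched, +6 (running total 6)
  island: matched, +4 (running total 10)
  ending: matched, +2 (running total 12)
  trifurcation: matched, +6 (running total 18)
  trifurcation: matched, +6 (running total 24)
  trifurcation: matched, +6 (running total 30)
  crossover: matched, +6 (running total 36)
  trifurcation: matched, +6 (running total 42)
  bridge: matched, +4 (running total 46)
  bifurcation: matched, +2 (running total 48)
  dot: matched, +5 (running total 53)
  island: not matched, +0
Total score = 53
Threshold = 18; verdict = identification

53


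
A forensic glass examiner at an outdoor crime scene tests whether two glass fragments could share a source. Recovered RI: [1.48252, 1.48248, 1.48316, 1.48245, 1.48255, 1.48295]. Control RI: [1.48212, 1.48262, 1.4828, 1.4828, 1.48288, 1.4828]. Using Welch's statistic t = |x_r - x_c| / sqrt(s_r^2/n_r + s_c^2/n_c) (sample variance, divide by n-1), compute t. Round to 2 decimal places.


Welch's t-criterion for glass RI comparison:
Recovered mean = sum / n_r = 8.89611 / 6 = 1.482685
Control mean = sum / n_c = 8.89602 / 6 = 1.48267
Recovered sample variance s_r^2 = 8.771e-08
Control sample variance s_c^2 = 7.996e-08
Welch SE (unpooled) = sqrt(s_r^2/n_r + s_c^2/n_c) = sqrt(1.46183e-08 + 1.33267e-08) = sqrt(2.7945e-08) = 0.000167168
|mean_r - mean_c| = 1.5e-05
t = 1.5e-05 / 0.000167168 = 0.09

0.09


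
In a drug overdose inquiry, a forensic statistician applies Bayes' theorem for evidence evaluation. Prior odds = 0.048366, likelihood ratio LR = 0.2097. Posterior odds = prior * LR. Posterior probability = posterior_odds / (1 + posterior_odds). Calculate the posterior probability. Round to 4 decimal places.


Bayesian evidence evaluation:
Posterior odds = prior_odds * LR = 0.048366 * 0.2097 = 0.01014235
Posterior probability = posterior_odds / (1 + posterior_odds)
= 0.01014235 / (1 + 0.01014235)
= 0.01014235 / 1.01014235
= 0.0100

0.0100


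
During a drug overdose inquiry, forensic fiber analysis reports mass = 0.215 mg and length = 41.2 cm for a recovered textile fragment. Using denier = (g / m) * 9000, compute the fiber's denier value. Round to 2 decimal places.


Denier calculation:
Mass in grams = 0.215 mg / 1000 = 0.000215 g
Length in meters = 41.2 cm / 100 = 0.412 m
Linear density = mass / length = 0.000215 / 0.412 = 0.00052184 g/m
Denier = (g/m) * 9000 = 0.00052184 * 9000 = 4.70

4.70


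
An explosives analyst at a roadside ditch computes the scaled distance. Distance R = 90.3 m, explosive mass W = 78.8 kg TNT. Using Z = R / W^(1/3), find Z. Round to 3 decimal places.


Scaled distance calculation:
W^(1/3) = 78.8^(1/3) = 4.287216
Z = R / W^(1/3) = 90.3 / 4.287216
Z = 21.063 m/kg^(1/3)

21.063


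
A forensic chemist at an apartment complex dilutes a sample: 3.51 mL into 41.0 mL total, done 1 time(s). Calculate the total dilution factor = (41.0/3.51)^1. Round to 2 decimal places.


Dilution factor calculation:
Single dilution = V_total / V_sample = 41.0 / 3.51 ≈ 11.680912
Number of dilutions = 1
Total DF = (41.0 / 3.51)^1 (full precision, rounded at the end) = 11.68

11.68


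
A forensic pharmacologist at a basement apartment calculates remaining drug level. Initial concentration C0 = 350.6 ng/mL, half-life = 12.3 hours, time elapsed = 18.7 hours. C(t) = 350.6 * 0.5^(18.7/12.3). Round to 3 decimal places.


Drug concentration decay:
Number of half-lives = t / t_half = 18.7 / 12.3 = 1.520325
Decay factor = 0.5^1.520325 = 0.34860738
C(t) = 350.6 * 0.34860738 = 122.222 ng/mL

122.222


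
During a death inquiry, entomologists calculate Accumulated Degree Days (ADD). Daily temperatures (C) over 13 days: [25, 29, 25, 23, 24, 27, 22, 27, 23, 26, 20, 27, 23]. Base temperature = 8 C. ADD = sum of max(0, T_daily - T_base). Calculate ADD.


Computing ADD day by day:
Day 1: max(0, 25 - 8) = 17
Day 2: max(0, 29 - 8) = 21
Day 3: max(0, 25 - 8) = 17
Day 4: max(0, 23 - 8) = 15
Day 5: max(0, 24 - 8) = 16
Day 6: max(0, 27 - 8) = 19
Day 7: max(0, 22 - 8) = 14
Day 8: max(0, 27 - 8) = 19
Day 9: max(0, 23 - 8) = 15
Day 10: max(0, 26 - 8) = 18
Day 11: max(0, 20 - 8) = 12
Day 12: max(0, 27 - 8) = 19
Day 13: max(0, 23 - 8) = 15
Total ADD = 217

217


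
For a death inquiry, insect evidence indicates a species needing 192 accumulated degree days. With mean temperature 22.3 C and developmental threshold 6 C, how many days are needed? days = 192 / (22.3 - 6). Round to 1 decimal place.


Insect development time:
Effective temperature = avg_temp - T_base = 22.3 - 6 = 16.3 C
Days = ADD / effective_temp = 192 / 16.3 = 11.8 days

11.8


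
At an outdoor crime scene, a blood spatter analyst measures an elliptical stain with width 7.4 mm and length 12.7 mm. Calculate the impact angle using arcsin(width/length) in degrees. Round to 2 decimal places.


Blood spatter impact angle calculation:
width / length = 7.4 / 12.7 = 0.582677
angle = arcsin(0.582677)
angle = 35.64 degrees

35.64


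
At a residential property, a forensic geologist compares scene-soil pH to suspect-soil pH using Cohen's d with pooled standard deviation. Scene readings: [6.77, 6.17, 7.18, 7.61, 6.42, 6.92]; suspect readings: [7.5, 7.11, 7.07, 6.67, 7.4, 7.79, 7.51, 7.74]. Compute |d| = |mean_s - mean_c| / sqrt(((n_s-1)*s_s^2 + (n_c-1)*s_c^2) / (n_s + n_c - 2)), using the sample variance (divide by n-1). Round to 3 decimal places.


Pooled-variance Cohen's d for soil pH comparison:
Scene mean = 41.07 / 6 = 6.845
Suspect mean = 58.79 / 8 = 7.34875
Scene sample variance s_s^2 = 0.26899
Suspect sample variance s_c^2 = 0.142098
Pooled variance = ((n_s-1)*s_s^2 + (n_c-1)*s_c^2) / (n_s + n_c - 2) = 0.19497
Pooled SD = sqrt(0.19497) = 0.441554
Mean difference = -0.50375
|d| = |-0.50375| / 0.441554 = 1.141

1.141


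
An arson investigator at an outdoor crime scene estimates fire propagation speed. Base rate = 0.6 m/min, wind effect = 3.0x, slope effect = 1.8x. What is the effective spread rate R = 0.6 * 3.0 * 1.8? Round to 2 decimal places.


Fire spread rate calculation:
R = R0 * wind_factor * slope_factor
= 0.6 * 3.0 * 1.8
= 1.8 * 1.8
= 3.24 m/min

3.24


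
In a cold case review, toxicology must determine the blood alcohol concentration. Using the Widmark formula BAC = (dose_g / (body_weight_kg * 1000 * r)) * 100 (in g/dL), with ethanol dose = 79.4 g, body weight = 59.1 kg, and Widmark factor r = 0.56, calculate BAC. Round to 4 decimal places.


Applying the Widmark formula:
BAC = (dose_g / (body_wt * 1000 * r)) * 100
Denominator = 59.1 * 1000 * 0.56 = 33096
BAC = (79.4 / 33096) * 100
BAC = 0.2399 g/dL

0.2399


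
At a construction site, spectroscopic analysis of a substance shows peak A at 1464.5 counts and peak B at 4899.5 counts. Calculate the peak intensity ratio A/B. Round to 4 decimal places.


Spectral peak ratio:
Peak A = 1464.5 counts
Peak B = 4899.5 counts
Ratio = 1464.5 / 4899.5 = 0.2989

0.2989


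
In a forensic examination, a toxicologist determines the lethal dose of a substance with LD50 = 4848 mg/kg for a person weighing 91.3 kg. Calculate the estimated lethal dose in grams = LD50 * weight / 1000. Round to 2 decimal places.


Lethal dose calculation:
Lethal dose = LD50 * body_weight / 1000
= 4848 * 91.3 / 1000
= 442622.4 / 1000
= 442.62 g

442.62


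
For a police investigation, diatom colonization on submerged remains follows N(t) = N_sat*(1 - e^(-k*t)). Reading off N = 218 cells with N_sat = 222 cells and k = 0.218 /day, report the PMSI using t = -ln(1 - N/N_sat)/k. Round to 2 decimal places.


PMSI from diatom colonization curve:
N / N_sat = 218 / 222 = 0.981982
1 - N/N_sat = 0.018018
ln(1 - N/N_sat) = -4.016384
t = -ln(1 - N/N_sat) / k = -(-4.016384) / 0.218 = 18.42 days

18.42


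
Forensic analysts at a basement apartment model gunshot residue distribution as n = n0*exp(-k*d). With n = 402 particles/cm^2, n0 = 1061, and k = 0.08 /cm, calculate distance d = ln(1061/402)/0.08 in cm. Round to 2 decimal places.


GSR distance calculation:
n0/n = 1061 / 402 = 2.639303
ln(n0/n) = 0.970515
d = 0.970515 / 0.08 = 12.13 cm

12.13


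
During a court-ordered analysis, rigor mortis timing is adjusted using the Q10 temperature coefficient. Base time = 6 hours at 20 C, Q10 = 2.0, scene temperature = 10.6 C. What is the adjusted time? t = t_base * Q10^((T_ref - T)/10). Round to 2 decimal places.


Rigor mortis time adjustment:
Exponent = (T_ref - T_actual) / 10 = (20 - 10.6) / 10 = 0.94
Q10 factor = 2.0^0.94 = 1.91853
t_adjusted = 6 * 1.91853 = 11.51 hours

11.51


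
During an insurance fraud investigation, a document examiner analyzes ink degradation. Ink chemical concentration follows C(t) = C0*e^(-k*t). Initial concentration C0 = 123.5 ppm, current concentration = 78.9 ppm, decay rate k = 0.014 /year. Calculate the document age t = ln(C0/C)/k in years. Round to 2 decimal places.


Document age estimation:
C0/C = 123.5 / 78.9 = 1.565272
ln(C0/C) = 0.44806
t = 0.44806 / 0.014 = 32.00 years

32.00


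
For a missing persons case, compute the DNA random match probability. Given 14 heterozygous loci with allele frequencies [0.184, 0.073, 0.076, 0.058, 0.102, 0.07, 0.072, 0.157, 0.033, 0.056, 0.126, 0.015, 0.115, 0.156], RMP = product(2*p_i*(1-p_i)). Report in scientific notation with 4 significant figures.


Computing RMP for 14 loci:
Locus 1: 2 * 0.184 * 0.816 = 0.300288
Locus 2: 2 * 0.073 * 0.927 = 0.135342
Locus 3: 2 * 0.076 * 0.924 = 0.140448
Locus 4: 2 * 0.058 * 0.942 = 0.109272
Locus 5: 2 * 0.102 * 0.898 = 0.183192
Locus 6: 2 * 0.07 * 0.93 = 0.1302
Locus 7: 2 * 0.072 * 0.928 = 0.133632
Locus 8: 2 * 0.157 * 0.843 = 0.264702
Locus 9: 2 * 0.033 * 0.967 = 0.063822
Locus 10: 2 * 0.056 * 0.944 = 0.105728
Locus 11: 2 * 0.126 * 0.874 = 0.220248
Locus 12: 2 * 0.015 * 0.985 = 0.02955
Locus 13: 2 * 0.115 * 0.885 = 0.20355
Locus 14: 2 * 0.156 * 0.844 = 0.263328
RMP = 1.239e-12

1.239e-12


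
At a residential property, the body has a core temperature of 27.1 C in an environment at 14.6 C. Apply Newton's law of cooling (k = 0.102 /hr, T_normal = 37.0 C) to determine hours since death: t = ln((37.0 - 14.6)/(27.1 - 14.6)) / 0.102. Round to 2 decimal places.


Using Newton's law of cooling:
t = ln((T_normal - T_ambient) / (T_body - T_ambient)) / k
T_normal - T_ambient = 22.4
T_body - T_ambient = 12.5
Ratio = 1.792
ln(ratio) = 0.583332
t = 0.583332 / 0.102 = 5.72 hours

5.72


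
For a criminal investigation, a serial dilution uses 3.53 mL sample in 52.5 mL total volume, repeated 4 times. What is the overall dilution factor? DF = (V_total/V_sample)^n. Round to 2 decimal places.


Dilution factor calculation:
Single dilution = V_total / V_sample = 52.5 / 3.53 ≈ 14.872521
Number of dilutions = 4
Total DF = (52.5 / 3.53)^4 (full precision, rounded at the end) = 48925.85

48925.85


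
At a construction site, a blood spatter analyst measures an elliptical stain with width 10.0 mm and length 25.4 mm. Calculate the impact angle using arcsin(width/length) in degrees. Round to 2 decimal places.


Blood spatter impact angle calculation:
width / length = 10.0 / 25.4 = 0.393701
angle = arcsin(0.393701)
angle = 23.18 degrees

23.18


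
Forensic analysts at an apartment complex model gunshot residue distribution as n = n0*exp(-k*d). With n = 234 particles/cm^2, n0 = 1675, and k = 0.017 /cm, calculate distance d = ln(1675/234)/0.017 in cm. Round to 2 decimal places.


GSR distance calculation:
n0/n = 1675 / 234 = 7.15812
ln(n0/n) = 1.968247
d = 1.968247 / 0.017 = 115.78 cm

115.78


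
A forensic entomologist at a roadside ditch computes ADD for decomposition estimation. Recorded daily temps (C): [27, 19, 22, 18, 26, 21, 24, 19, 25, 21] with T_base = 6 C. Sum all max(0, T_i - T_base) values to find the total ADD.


Computing ADD day by day:
Day 1: max(0, 27 - 6) = 21
Day 2: max(0, 19 - 6) = 13
Day 3: max(0, 22 - 6) = 16
Day 4: max(0, 18 - 6) = 12
Day 5: max(0, 26 - 6) = 20
Day 6: max(0, 21 - 6) = 15
Day 7: max(0, 24 - 6) = 18
Day 8: max(0, 19 - 6) = 13
Day 9: max(0, 25 - 6) = 19
Day 10: max(0, 21 - 6) = 15
Total ADD = 162

162


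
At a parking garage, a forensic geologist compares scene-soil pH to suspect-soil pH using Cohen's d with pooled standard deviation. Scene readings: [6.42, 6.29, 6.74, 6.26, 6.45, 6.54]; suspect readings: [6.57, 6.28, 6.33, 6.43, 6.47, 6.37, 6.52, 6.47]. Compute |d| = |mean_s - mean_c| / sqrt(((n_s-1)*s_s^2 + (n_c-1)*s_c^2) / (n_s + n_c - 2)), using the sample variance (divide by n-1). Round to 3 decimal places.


Pooled-variance Cohen's d for soil pH comparison:
Scene mean = 38.7 / 6 = 6.45
Suspect mean = 51.44 / 8 = 6.43
Scene sample variance s_s^2 = 0.03096
Suspect sample variance s_c^2 = 0.009571
Pooled variance = ((n_s-1)*s_s^2 + (n_c-1)*s_c^2) / (n_s + n_c - 2) = 0.018483
Pooled SD = sqrt(0.018483) = 0.135952
Mean difference = 0.02
|d| = |0.02| / 0.135952 = 0.147

0.147


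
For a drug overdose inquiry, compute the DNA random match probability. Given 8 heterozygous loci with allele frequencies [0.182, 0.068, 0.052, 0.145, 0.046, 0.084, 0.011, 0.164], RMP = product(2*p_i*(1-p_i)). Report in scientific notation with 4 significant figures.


Computing RMP for 8 loci:
Locus 1: 2 * 0.182 * 0.818 = 0.297752
Locus 2: 2 * 0.068 * 0.932 = 0.126752
Locus 3: 2 * 0.052 * 0.948 = 0.098592
Locus 4: 2 * 0.145 * 0.855 = 0.24795
Locus 5: 2 * 0.046 * 0.954 = 0.087768
Locus 6: 2 * 0.084 * 0.916 = 0.153888
Locus 7: 2 * 0.011 * 0.989 = 0.021758
Locus 8: 2 * 0.164 * 0.836 = 0.274208
RMP = 7.435e-08

7.435e-08


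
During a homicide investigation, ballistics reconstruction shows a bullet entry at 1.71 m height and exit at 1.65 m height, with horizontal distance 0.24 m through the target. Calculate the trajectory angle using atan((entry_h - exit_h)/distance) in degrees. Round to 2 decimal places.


Bullet trajectory angle:
Height difference = 1.71 - 1.65 = 0.06 m
angle = atan(0.06 / 0.24)
angle = atan(0.25)
angle = 14.04 degrees

14.04


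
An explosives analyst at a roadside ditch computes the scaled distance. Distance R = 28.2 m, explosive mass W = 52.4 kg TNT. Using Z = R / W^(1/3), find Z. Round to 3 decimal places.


Scaled distance calculation:
W^(1/3) = 52.4^(1/3) = 3.742057
Z = R / W^(1/3) = 28.2 / 3.742057
Z = 7.536 m/kg^(1/3)

7.536
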